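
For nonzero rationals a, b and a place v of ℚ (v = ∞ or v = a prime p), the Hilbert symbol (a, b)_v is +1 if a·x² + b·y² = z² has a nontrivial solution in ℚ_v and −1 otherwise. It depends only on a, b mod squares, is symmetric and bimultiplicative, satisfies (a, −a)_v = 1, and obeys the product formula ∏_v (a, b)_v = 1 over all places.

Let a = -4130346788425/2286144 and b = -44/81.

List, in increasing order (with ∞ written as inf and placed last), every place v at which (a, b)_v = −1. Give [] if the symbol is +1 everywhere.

(a, b) ≡ (-8079313, -11) mod (ℚ^×)²; places V = {2, 3, 5, 7, 11, 13, 19, 29, 31, 43, ∞}.
(a,b)_7: α=-2, u≡3; β=0, v≡3 (mod 7); (3|7)=-1, (3|7)=-1; sign (−1)^0·-1^0·-1^-2 = +1.
(a,b)_31: α=1, u≡9; β=0, v≡14 (mod 31); (9|31)=+1, (14|31)=+1; sign (−1)^0·+1^0·+1^1 = +1.
(a,b)_5: α=2, u≡2; β=0, v≡1 (mod 5); (2|5)=-1, (1|5)=+1; sign (−1)^0·-1^0·+1^2 = +1.
(a,b)_11: α=3, u≡3; β=1, v≡10 (mod 11); (3|11)=+1, (10|11)=-1; sign (−1)^1·+1^1·-1^3 = +1.
(a,b)_∞: sgn(-8079313)=−, sgn(-11)=−, so -1.
(a,b)_2: α=-6, β=2; u≡7, v≡5 (mod 8); ε(u)ε(v)=1·0, αω(v)=-6·1, βω(u)=2·0; sum ≡ 0  ⇒  +1.
(a,b)_43: α=1, u≡8; β=0, v≡26 (mod 43); (8|43)=-1, (26|43)=-1; sign (−1)^0·-1^0·-1^1 = -1.
(a,b)_3: α=-6, u≡2; β=-4, v≡1 (mod 3); (2|3)=-1, (1|3)=+1; sign (−1)^0·-1^-4·+1^-6 = +1.
(a,b)_19: α=1, u≡8; β=0, v≡14 (mod 19); (8|19)=-1, (14|19)=-1; sign (−1)^0·-1^0·-1^1 = -1.
(a,b)_13: α=2, u≡2; β=0, v≡7 (mod 13); (2|13)=-1, (7|13)=-1; sign (−1)^0·-1^0·-1^2 = +1.
(a,b)_29: α=1, u≡23; β=0, v≡17 (mod 29); (23|29)=+1, (17|29)=-1; sign (−1)^0·+1^0·-1^1 = -1.
|Ram(-8079313, -11)| = 4, even; anisotropic at {19, 29, 43, ∞}.

[19, 29, 43, inf]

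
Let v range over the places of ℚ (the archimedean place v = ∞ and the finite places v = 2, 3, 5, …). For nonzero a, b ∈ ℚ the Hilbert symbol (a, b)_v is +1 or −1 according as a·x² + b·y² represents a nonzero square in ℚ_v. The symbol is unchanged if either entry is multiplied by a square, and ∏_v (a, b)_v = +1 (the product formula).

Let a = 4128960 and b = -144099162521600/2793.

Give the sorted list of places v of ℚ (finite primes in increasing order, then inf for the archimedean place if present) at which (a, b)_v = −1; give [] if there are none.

[2, 3, 5, 11, 17, 19]

Mod squares: a ≡ 64515, b ≡ -245157. Check v ∈ {∞, 2, 3, 5, 7, 11, 13, 17, 19, 23}.
v=5: a=5^1·(≡2), b=5^2·(≡2) mod 5; (2|5)=-1, (2|5)=-1; (−1)^{1·2·2}·(-1)^2·(-1)^1 = -1.
v=19: a=19^0·(≡13), b=19^-1·(≡1) mod 19; (13|19)=-1, (1|19)=+1; (−1)^{0·-1·9}·(-1)^-1·(+1)^0 = -1.
v=3: a=3^1·(≡1), b=3^-1·(≡1) mod 3; (1|3)=+1, (1|3)=+1; (−1)^{1·-1·1}·(+1)^-1·(+1)^1 = -1.
v=11: a=11^1·(≡7), b=11^3·(≡10) mod 11; (7|11)=-1, (10|11)=-1; (−1)^{1·3·5}·(-1)^3·(-1)^1 = -1.
v=∞: 64515 > 0 and -245157 < 0  ⇒  (a,b)_∞ = +1.
v=17: a=17^1·(≡1), b=17^1·(≡14) mod 17; (1|17)=+1, (14|17)=-1; (−1)^{1·1·8}·(+1)^1·(-1)^1 = -1.
v=7: a=7^0·(≡3), b=7^-2·(≡1) mod 7; (3|7)=-1, (1|7)=+1; (−1)^{0·-2·3}·(-1)^-2·(+1)^0 = +1.
v=2: v_2(a)=6, v_2(b)=16; units ≡ 3, 3 (mod 8); ε·ε+αω+βω = 1·1+6·1+16·1 ≡ 1  ⇒  (a,b)_2 = -1.
v=13: a=13^0·(≡4), b=13^2·(≡12) mod 13; (4|13)=+1, (12|13)=+1; (−1)^{0·2·6}·(+1)^2·(+1)^0 = +1.
v=23: a=23^1·(≡5), b=23^1·(≡3) mod 23; (5|23)=-1, (3|23)=+1; (−1)^{1·1·11}·(-1)^1·(+1)^1 = +1.
(64515, -245157 / ℚ) ramifies at {2, 3, 5, 11, 17, 19}: a division algebra.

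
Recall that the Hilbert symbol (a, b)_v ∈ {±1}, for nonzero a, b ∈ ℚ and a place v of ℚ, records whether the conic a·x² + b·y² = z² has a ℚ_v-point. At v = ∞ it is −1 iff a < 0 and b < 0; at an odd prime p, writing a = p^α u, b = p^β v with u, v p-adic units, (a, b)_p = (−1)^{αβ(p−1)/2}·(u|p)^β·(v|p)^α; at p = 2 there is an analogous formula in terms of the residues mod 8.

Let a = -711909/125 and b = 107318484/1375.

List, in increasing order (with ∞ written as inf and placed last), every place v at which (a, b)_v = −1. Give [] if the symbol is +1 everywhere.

[2, 11, 13, 41]

Mod squares: a ≡ -43945, b ≡ 163958795. Check v ∈ {∞, 2, 3, 5, 7, 11, 13, 17, 41, 47}.
v=3: a=3^4·(≡2), b=3^2·(≡2) mod 3; (2|3)=-1, (2|3)=-1; (−1)^{4·2·1}·(-1)^2·(-1)^4 = +1.
v=47: a=47^1·(≡39), b=47^1·(≡25) mod 47; (39|47)=-1, (25|47)=+1; (−1)^{1·1·23}·(-1)^1·(+1)^1 = +1.
v=∞: -43945 < 0 and 163958795 > 0  ⇒  (a,b)_∞ = +1.
v=5: a=5^-3·(≡1), b=5^-3·(≡4) mod 5; (1|5)=+1, (4|5)=+1; (−1)^{-3·-3·2}·(+1)^-3·(+1)^-3 = +1.
v=7: a=7^0·(≡2), b=7^1·(≡5) mod 7; (2|7)=+1, (5|7)=-1; (−1)^{0·1·3}·(+1)^1·(-1)^0 = +1.
v=2: v_2(a)=0, v_2(b)=2; units ≡ 7, 3 (mod 8); ε·ε+αω+βω = 1·1+0·1+2·0 ≡ 1  ⇒  (a,b)_2 = -1.
v=41: a=41^0·(≡28), b=41^1·(≡15) mod 41; (28|41)=-1, (15|41)=-1; (−1)^{0·1·20}·(-1)^1·(-1)^0 = -1.
v=11: a=11^1·(≡4), b=11^-1·(≡5) mod 11; (4|11)=+1, (5|11)=+1; (−1)^{1·-1·5}·(+1)^-1·(+1)^1 = -1.
v=17: a=17^1·(≡16), b=17^1·(≡15) mod 17; (16|17)=+1, (15|17)=+1; (−1)^{1·1·8}·(+1)^1·(+1)^1 = +1.
v=13: a=13^0·(≡11), b=13^1·(≡6) mod 13; (11|13)=-1, (6|13)=-1; (−1)^{0·1·6}·(-1)^1·(-1)^0 = -1.
(-43945, 163958795 / ℚ) ramifies at {2, 11, 13, 41}: a division algebra.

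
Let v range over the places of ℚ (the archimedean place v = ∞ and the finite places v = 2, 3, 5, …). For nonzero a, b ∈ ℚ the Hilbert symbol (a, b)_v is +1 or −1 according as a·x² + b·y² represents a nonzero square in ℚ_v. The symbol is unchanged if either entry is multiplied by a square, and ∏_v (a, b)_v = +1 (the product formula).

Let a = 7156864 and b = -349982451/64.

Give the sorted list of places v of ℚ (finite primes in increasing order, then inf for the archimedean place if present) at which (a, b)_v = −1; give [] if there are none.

Mod squares: a ≡ 111826, b ≡ -88179. Check v ∈ {∞, 2, 3, 7, 11, 13, 17, 19, 23}.
v=2: v_2(a)=7, v_2(b)=-6; units ≡ 1, 5 (mod 8); ε·ε+αω+βω = 0·0+7·1+-6·0 ≡ 1  ⇒  (a,b)_2 = -1.
v=17: a=17^1·(≡4), b=17^1·(≡4) mod 17; (4|17)=+1, (4|17)=+1; (−1)^{1·1·8}·(+1)^1·(+1)^1 = +1.
v=19: a=19^0·(≡1), b=19^1·(≡15) mod 19; (1|19)=+1, (15|19)=-1; (−1)^{0·1·9}·(+1)^1·(-1)^0 = +1.
v=23: a=23^1·(≡1), b=23^0·(≡6) mod 23; (1|23)=+1, (6|23)=+1; (−1)^{1·0·11}·(+1)^0·(+1)^1 = +1.
v=13: a=13^1·(≡4), b=13^1·(≡1) mod 13; (4|13)=+1, (1|13)=+1; (−1)^{1·1·6}·(+1)^1·(+1)^1 = +1.
v=7: a=7^0·(≡1), b=7^3·(≡5) mod 7; (1|7)=+1, (5|7)=-1; (−1)^{0·3·3}·(+1)^3·(-1)^0 = +1.
v=∞: 111826 > 0 and -88179 < 0  ⇒  (a,b)_∞ = +1.
v=3: a=3^0·(≡1), b=3^5·(≡1) mod 3; (1|3)=+1, (1|3)=+1; (−1)^{0·5·1}·(+1)^5·(+1)^0 = +1.
v=11: a=11^1·(≡7), b=11^0·(≡8) mod 11; (7|11)=-1, (8|11)=-1; (−1)^{1·0·5}·(-1)^0·(-1)^1 = -1.
Ram(111826, -88179) = {2, 11}; no ℚ_2-point on the conic.

[2, 11]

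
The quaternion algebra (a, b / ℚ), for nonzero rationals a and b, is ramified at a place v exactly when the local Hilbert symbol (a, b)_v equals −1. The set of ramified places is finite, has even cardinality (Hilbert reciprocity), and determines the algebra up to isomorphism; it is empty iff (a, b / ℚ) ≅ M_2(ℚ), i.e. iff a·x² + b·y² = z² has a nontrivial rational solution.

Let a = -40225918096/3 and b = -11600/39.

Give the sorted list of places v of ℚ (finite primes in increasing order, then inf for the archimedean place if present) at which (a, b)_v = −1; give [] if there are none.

Mod squares: a ≡ -3, b ≡ -1131. Check v ∈ {∞, 2, 3, 5, 7, 13, 19, 29}.
v=5: a=5^0·(≡3), b=5^2·(≡4) mod 5; (3|5)=-1, (4|5)=+1; (−1)^{0·2·2}·(-1)^2·(+1)^0 = +1.
v=7: a=7^2·(≡2), b=7^0·(≡5) mod 7; (2|7)=+1, (5|7)=-1; (−1)^{2·0·3}·(+1)^0·(-1)^2 = +1.
v=29: a=29^2·(≡12), b=29^1·(≡18) mod 29; (12|29)=-1, (18|29)=-1; (−1)^{2·1·14}·(-1)^1·(-1)^2 = -1.
v=∞: -3 < 0 and -1131 < 0  ⇒  (a,b)_∞ = -1.
v=19: a=19^2·(≡4), b=19^0·(≡9) mod 19; (4|19)=+1, (9|19)=+1; (−1)^{2·0·9}·(+1)^0·(+1)^2 = +1.
v=13: a=13^2·(≡10), b=13^-1·(≡3) mod 13; (10|13)=+1, (3|13)=+1; (−1)^{2·-1·6}·(+1)^-1·(+1)^2 = +1.
v=2: v_2(a)=4, v_2(b)=4; units ≡ 5, 5 (mod 8); ε·ε+αω+βω = 0·0+4·1+4·1 ≡ 0  ⇒  (a,b)_2 = +1.
v=3: a=3^-1·(≡2), b=3^-1·(≡1) mod 3; (2|3)=-1, (1|3)=+1; (−1)^{-1·-1·1}·(-1)^-1·(+1)^-1 = +1.
|Ram(-3, -1131)| = 2, even; anisotropic at {29, ∞}.

[29, inf]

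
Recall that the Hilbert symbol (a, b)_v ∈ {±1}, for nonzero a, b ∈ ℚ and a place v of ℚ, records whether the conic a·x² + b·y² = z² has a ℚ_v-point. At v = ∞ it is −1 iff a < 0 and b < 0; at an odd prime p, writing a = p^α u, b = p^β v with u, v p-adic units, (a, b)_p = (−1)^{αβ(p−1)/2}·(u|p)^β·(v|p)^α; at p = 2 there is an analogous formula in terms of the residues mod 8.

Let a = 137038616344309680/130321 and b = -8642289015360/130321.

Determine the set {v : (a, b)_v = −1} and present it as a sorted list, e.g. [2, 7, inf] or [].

Mod squares: a ≡ 1955, b ≡ -429065. Check v ∈ {∞, 2, 3, 5, 7, 11, 13, 17, 19, 23, 41}.
v=41: a=41^2·(≡6), b=41^1·(≡32) mod 41; (6|41)=-1, (32|41)=+1; (−1)^{2·1·20}·(-1)^1·(+1)^2 = -1.
v=11: a=11^2·(≡2), b=11^2·(≡3) mod 11; (2|11)=-1, (3|11)=+1; (−1)^{2·2·5}·(-1)^2·(+1)^2 = +1.
v=19: a=19^-4·(≡7), b=19^-4·(≡2) mod 19; (7|19)=+1, (2|19)=-1; (−1)^{-4·-4·9}·(+1)^-4·(-1)^-4 = +1.
v=3: a=3^2·(≡2), b=3^2·(≡1) mod 3; (2|3)=-1, (1|3)=+1; (−1)^{2·2·1}·(-1)^2·(+1)^2 = +1.
v=23: a=23^1·(≡1), b=23^1·(≡17) mod 23; (1|23)=+1, (17|23)=-1; (−1)^{1·1·11}·(+1)^1·(-1)^1 = +1.
v=13: a=13^2·(≡11), b=13^1·(≡2) mod 13; (11|13)=-1, (2|13)=-1; (−1)^{2·1·6}·(-1)^1·(-1)^2 = -1.
v=∞: 1955 > 0 and -429065 < 0  ⇒  (a,b)_∞ = +1.
v=17: a=17^3·(≡16), b=17^2·(≡9) mod 17; (16|17)=+1, (9|17)=+1; (−1)^{3·2·8}·(+1)^2·(+1)^3 = +1.
v=5: a=5^1·(≡1), b=5^1·(≡3) mod 5; (1|5)=+1, (3|5)=-1; (−1)^{1·1·2}·(+1)^1·(-1)^1 = -1.
v=2: v_2(a)=4, v_2(b)=6; units ≡ 3, 7 (mod 8); ε·ε+αω+βω = 1·1+4·0+6·1 ≡ 1  ⇒  (a,b)_2 = -1.
v=7: a=7^2·(≡2), b=7^1·(≡2) mod 7; (2|7)=+1, (2|7)=+1; (−1)^{2·1·3}·(+1)^1·(+1)^2 = +1.
|Ram(1955, -429065)| = 4, even; anisotropic at {2, 5, 13, 41}.

[2, 5, 13, 41]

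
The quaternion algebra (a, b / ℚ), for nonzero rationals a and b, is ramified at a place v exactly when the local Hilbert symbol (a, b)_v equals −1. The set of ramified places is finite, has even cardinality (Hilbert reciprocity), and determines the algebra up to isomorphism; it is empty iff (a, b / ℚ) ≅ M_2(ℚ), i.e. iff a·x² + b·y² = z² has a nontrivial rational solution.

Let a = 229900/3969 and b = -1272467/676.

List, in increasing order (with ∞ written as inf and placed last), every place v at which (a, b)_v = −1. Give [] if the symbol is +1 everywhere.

Mod squares: a ≡ 19, b ≡ -4403. Check v ∈ {∞, 2, 3, 5, 7, 11, 13, 17, 19, 37}.
v=19: a=19^1·(≡11), b=19^0·(≡7) mod 19; (11|19)=+1, (7|19)=+1; (−1)^{1·0·9}·(+1)^0·(+1)^1 = +1.
v=3: a=3^-4·(≡1), b=3^0·(≡1) mod 3; (1|3)=+1, (1|3)=+1; (−1)^{-4·0·1}·(+1)^0·(+1)^-4 = +1.
v=37: a=37^0·(≡13), b=37^1·(≡13) mod 37; (13|37)=-1, (13|37)=-1; (−1)^{0·1·18}·(-1)^1·(-1)^0 = -1.
v=2: v_2(a)=2, v_2(b)=-2; units ≡ 3, 5 (mod 8); ε·ε+αω+βω = 1·0+2·1+-2·1 ≡ 0  ⇒  (a,b)_2 = +1.
v=17: a=17^0·(≡16), b=17^3·(≡1) mod 17; (16|17)=+1, (1|17)=+1; (−1)^{0·3·8}·(+1)^3·(+1)^0 = +1.
v=7: a=7^-2·(≡5), b=7^1·(≡4) mod 7; (5|7)=-1, (4|7)=+1; (−1)^{-2·1·3}·(-1)^1·(+1)^-2 = -1.
v=∞: 19 > 0 and -4403 < 0  ⇒  (a,b)_∞ = +1.
v=5: a=5^2·(≡4), b=5^0·(≡3) mod 5; (4|5)=+1, (3|5)=-1; (−1)^{2·0·2}·(+1)^0·(-1)^2 = +1.
v=13: a=13^0·(≡2), b=13^-2·(≡3) mod 13; (2|13)=-1, (3|13)=+1; (−1)^{0·-2·6}·(-1)^-2·(+1)^0 = +1.
v=11: a=11^2·(≡7), b=11^0·(≡7) mod 11; (7|11)=-1, (7|11)=-1; (−1)^{2·0·5}·(-1)^0·(-1)^2 = +1.
|Ram(19, -4403)| = 2, even; anisotropic at {7, 37}.

[7, 37]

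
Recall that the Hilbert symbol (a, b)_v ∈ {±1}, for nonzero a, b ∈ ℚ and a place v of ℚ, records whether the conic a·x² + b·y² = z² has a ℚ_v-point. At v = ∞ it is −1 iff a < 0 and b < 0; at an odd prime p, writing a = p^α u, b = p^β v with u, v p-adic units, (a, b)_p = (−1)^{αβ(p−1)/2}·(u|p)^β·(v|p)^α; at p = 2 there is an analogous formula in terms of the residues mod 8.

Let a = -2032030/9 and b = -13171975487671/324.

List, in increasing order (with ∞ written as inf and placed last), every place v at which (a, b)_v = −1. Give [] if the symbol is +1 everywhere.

(a, b) ≡ (-41470, -319) mod (ℚ^×)²; places V = {2, 3, 5, 7, 11, 13, 29, ∞}.
(a,b)_13: α=1, u≡6; β=2, v≡6 (mod 13); (6|13)=-1, (6|13)=-1; sign (−1)^0·-1^2·-1^1 = -1.
(a,b)_3: α=-2, u≡2; β=-4, v≡2 (mod 3); (2|3)=-1, (2|3)=-1; sign (−1)^0·-1^-4·-1^-2 = +1.
(a,b)_11: α=1, u≡9; β=3, v≡4 (mod 11); (9|11)=+1, (4|11)=+1; sign (−1)^1·+1^3·+1^1 = -1.
(a,b)_7: α=2, u≡6; β=4, v≡3 (mod 7); (6|7)=-1, (3|7)=-1; sign (−1)^0·-1^4·-1^2 = +1.
(a,b)_5: α=1, u≡1; β=0, v≡1 (mod 5); (1|5)=+1, (1|5)=+1; sign (−1)^0·+1^0·+1^1 = +1.
(a,b)_29: α=1, u≡9; β=3, v≡18 (mod 29); (9|29)=+1, (18|29)=-1; sign (−1)^0·+1^3·-1^1 = -1.
(a,b)_2: α=1, β=-2; u≡1, v≡1 (mod 8); ε(u)ε(v)=0·0, αω(v)=1·0, βω(u)=-2·0; sum ≡ 0  ⇒  +1.
(a,b)_∞: sgn(-41470)=−, sgn(-319)=−, so -1.
|Ram(-41470, -319)| = 4, even; anisotropic at {11, 13, 29, ∞}.

[11, 13, 29, inf]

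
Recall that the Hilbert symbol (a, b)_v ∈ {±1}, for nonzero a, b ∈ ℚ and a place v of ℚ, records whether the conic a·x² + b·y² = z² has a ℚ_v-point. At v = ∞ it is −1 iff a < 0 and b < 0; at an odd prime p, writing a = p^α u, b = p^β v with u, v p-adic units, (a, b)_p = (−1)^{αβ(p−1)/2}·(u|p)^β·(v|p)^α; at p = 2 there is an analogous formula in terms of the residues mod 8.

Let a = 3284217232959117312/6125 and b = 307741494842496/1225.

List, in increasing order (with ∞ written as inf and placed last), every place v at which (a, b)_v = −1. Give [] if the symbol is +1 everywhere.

Mod squares: a ≡ 23698510, b ≡ 7106. Check v ∈ {∞, 2, 3, 5, 7, 11, 13, 17, 19, 23, 29}.
v=∞: 23698510 > 0 and 7106 > 0  ⇒  (a,b)_∞ = +1.
v=11: a=11^1·(≡9), b=11^1·(≡6) mod 11; (9|11)=+1, (6|11)=-1; (−1)^{1·1·5}·(+1)^1·(-1)^1 = +1.
v=17: a=17^1·(≡16), b=17^1·(≡14) mod 17; (16|17)=+1, (14|17)=-1; (−1)^{1·1·8}·(+1)^1·(-1)^1 = -1.
v=23: a=23^3·(≡3), b=23^2·(≡21) mod 23; (3|23)=+1, (21|23)=-1; (−1)^{3·2·11}·(+1)^2·(-1)^3 = -1.
v=3: a=3^2·(≡1), b=3^2·(≡2) mod 3; (1|3)=+1, (2|3)=-1; (−1)^{2·2·1}·(+1)^2·(-1)^2 = +1.
v=7: a=7^-2·(≡3), b=7^-2·(≡2) mod 7; (3|7)=-1, (2|7)=+1; (−1)^{-2·-2·3}·(-1)^-2·(+1)^-2 = +1.
v=2: v_2(a)=11, v_2(b)=7; units ≡ 7, 1 (mod 8); ε·ε+αω+βω = 1·0+11·0+7·0 ≡ 0  ⇒  (a,b)_2 = +1.
v=29: a=29^3·(≡22), b=29^2·(≡20) mod 29; (22|29)=+1, (20|29)=+1; (−1)^{3·2·14}·(+1)^2·(+1)^3 = +1.
v=19: a=19^1·(≡11), b=19^1·(≡13) mod 19; (11|19)=+1, (13|19)=-1; (−1)^{1·1·9}·(+1)^1·(-1)^1 = +1.
v=13: a=13^2·(≡4), b=13^2·(≡6) mod 13; (4|13)=+1, (6|13)=-1; (−1)^{2·2·6}·(+1)^2·(-1)^2 = +1.
v=5: a=5^-3·(≡3), b=5^-2·(≡4) mod 5; (3|5)=-1, (4|5)=+1; (−1)^{-3·-2·2}·(-1)^-2·(+1)^-3 = +1.
Ram(23698510, 7106) = {17, 23}; no ℚ_17-point on the conic.

[17, 23]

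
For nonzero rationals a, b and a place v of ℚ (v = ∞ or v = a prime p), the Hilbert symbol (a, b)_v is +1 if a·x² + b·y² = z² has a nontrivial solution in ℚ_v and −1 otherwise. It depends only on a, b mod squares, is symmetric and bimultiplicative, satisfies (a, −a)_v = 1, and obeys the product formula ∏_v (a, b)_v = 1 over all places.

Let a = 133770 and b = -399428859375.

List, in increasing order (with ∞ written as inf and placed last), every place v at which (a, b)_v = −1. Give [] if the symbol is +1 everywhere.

[3, 5, 7, 13]

(a, b) ≡ (2730, -7) mod (ℚ^×)²; places V = {2, 3, 5, 7, 13, ∞}.
(a,b)_7: α=3, u≡5; β=5, v≡5 (mod 7); (5|7)=-1, (5|7)=-1; sign (−1)^1·-1^5·-1^3 = -1.
(a,b)_3: α=1, u≡1; β=2, v≡2 (mod 3); (1|3)=+1, (2|3)=-1; sign (−1)^0·+1^2·-1^1 = -1.
(a,b)_13: α=1, u≡7; β=2, v≡8 (mod 13); (7|13)=-1, (8|13)=-1; sign (−1)^0·-1^2·-1^1 = -1.
(a,b)_2: α=1, β=0; u≡5, v≡1 (mod 8); ε(u)ε(v)=0·0, αω(v)=1·0, βω(u)=0·1; sum ≡ 0  ⇒  +1.
(a,b)_5: α=1, u≡4; β=6, v≡3 (mod 5); (4|5)=+1, (3|5)=-1; sign (−1)^0·+1^6·-1^1 = -1.
(a,b)_∞: sgn(2730)=+, sgn(-7)=−, so +1.
(2730, -7 / ℚ) ramifies at {3, 5, 7, 13}: a division algebra.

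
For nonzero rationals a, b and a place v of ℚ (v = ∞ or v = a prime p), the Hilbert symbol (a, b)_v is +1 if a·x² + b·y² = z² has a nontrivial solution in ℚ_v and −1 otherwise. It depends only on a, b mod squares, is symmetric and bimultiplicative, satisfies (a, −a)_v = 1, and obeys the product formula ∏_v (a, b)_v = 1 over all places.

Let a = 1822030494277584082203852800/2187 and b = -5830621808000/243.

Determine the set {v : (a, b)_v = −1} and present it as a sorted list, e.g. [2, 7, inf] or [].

(a, b) ≡ (100491, -5912610) mod (ℚ^×)²; places V = {2, 3, 5, 11, 19, 23, 41, 43, ∞}.
(a,b)_19: α=3, u≡11; β=1, v≡16 (mod 19); (11|19)=+1, (16|19)=+1; sign (−1)^1·+1^1·+1^3 = -1.
(a,b)_43: α=5, u≡1; β=2, v≡22 (mod 43); (1|43)=+1, (22|43)=-1; sign (−1)^0·+1^2·-1^5 = -1.
(a,b)_∞: sgn(100491)=+, sgn(-5912610)=−, so +1.
(a,b)_2: α=14, β=7; u≡3, v≡7 (mod 8); ε(u)ε(v)=1·1, αω(v)=14·0, βω(u)=7·1; sum ≡ 0  ⇒  +1.
(a,b)_41: α=3, u≡33; β=1, v≡24 (mod 41); (33|41)=+1, (24|41)=-1; sign (−1)^0·+1^1·-1^3 = -1.
(a,b)_11: α=2, u≡6; β=1, v≡1 (mod 11); (6|11)=-1, (1|11)=+1; sign (−1)^0·-1^1·+1^2 = -1.
(a,b)_3: α=-7, u≡2; β=-5, v≡1 (mod 3); (2|3)=-1, (1|3)=+1; sign (−1)^1·-1^-5·+1^-7 = +1.
(a,b)_23: α=2, u≡12; β=1, v≡3 (mod 23); (12|23)=+1, (3|23)=+1; sign (−1)^0·+1^1·+1^2 = +1.
(a,b)_5: α=2, u≡1; β=3, v≡2 (mod 5); (1|5)=+1, (2|5)=-1; sign (−1)^0·+1^3·-1^2 = +1.
|Ram(100491, -5912610)| = 4, even; anisotropic at {11, 19, 41, 43}.

[11, 19, 41, 43]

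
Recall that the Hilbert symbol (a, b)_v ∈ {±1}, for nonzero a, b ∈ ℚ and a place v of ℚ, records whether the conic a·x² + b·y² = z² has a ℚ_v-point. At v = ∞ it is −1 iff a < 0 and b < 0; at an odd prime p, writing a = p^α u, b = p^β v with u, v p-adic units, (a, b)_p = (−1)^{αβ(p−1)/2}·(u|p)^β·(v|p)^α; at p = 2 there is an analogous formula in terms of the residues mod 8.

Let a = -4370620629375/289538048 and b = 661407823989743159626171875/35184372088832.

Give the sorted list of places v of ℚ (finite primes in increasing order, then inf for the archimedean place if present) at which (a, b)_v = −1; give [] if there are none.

(a, b) ≡ (-286, 6006) mod (ℚ^×)²; places V = {2, 3, 5, 7, 11, 13, 37, 47, ∞}.
(a,b)_2: α=-17, β=-45; u≡1, v≡3 (mod 8); ε(u)ε(v)=0·1, αω(v)=-17·1, βω(u)=-45·0; sum ≡ 1  ⇒  -1.
(a,b)_∞: sgn(-286)=−, sgn(6006)=+, so +1.
(a,b)_7: α=2, u≡2; β=9, v≡4 (mod 7); (2|7)=+1, (4|7)=+1; sign (−1)^0·+1^9·+1^2 = +1.
(a,b)_11: α=1, u≡10; β=3, v≡8 (mod 11); (10|11)=-1, (8|11)=-1; sign (−1)^1·-1^3·-1^1 = -1.
(a,b)_13: α=1, u≡4; β=3, v≡8 (mod 13); (4|13)=+1, (8|13)=-1; sign (−1)^0·+1^3·-1^1 = -1.
(a,b)_37: α=2, u≡36; β=0, v≡16 (mod 37); (36|37)=+1, (16|37)=+1; sign (−1)^0·+1^0·+1^2 = +1.
(a,b)_3: α=6, u≡2; β=15, v≡1 (mod 3); (2|3)=-1, (1|3)=+1; sign (−1)^0·-1^15·+1^6 = -1.
(a,b)_47: α=-2, u≡11; β=0, v≡42 (mod 47); (11|47)=-1, (42|47)=+1; sign (−1)^0·-1^0·+1^-2 = +1.
(a,b)_5: α=4, u≡1; β=8, v≡4 (mod 5); (1|5)=+1, (4|5)=+1; sign (−1)^0·+1^8·+1^4 = +1.
Ram(-286, 6006) = {2, 3, 11, 13}; no ℚ_2-point on the conic.

[2, 3, 11, 13]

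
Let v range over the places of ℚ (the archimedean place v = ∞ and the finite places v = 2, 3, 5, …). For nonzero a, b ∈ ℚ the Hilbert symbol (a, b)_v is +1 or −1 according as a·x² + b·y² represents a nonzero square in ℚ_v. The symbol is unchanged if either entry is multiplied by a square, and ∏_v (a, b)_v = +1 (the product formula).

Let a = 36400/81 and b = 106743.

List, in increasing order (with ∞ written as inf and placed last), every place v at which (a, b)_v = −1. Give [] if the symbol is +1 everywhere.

[2, 7, 17, 23]

Mod squares: a ≡ 91, b ≡ 106743. Check v ∈ {∞, 2, 3, 5, 7, 13, 17, 23}.
v=5: a=5^2·(≡1), b=5^0·(≡3) mod 5; (1|5)=+1, (3|5)=-1; (−1)^{2·0·2}·(+1)^0·(-1)^2 = +1.
v=∞: 91 > 0 and 106743 > 0  ⇒  (a,b)_∞ = +1.
v=17: a=17^0·(≡12), b=17^1·(≡6) mod 17; (12|17)=-1, (6|17)=-1; (−1)^{0·1·8}·(-1)^1·(-1)^0 = -1.
v=7: a=7^1·(≡5), b=7^1·(≡3) mod 7; (5|7)=-1, (3|7)=-1; (−1)^{1·1·3}·(-1)^1·(-1)^1 = -1.
v=3: a=3^-4·(≡1), b=3^1·(≡1) mod 3; (1|3)=+1, (1|3)=+1; (−1)^{-4·1·1}·(+1)^1·(+1)^-4 = +1.
v=2: v_2(a)=4, v_2(b)=0; units ≡ 3, 7 (mod 8); ε·ε+αω+βω = 1·1+4·0+0·1 ≡ 1  ⇒  (a,b)_2 = -1.
v=13: a=13^1·(≡6), b=13^1·(≡8) mod 13; (6|13)=-1, (8|13)=-1; (−1)^{1·1·6}·(-1)^1·(-1)^1 = +1.
v=23: a=23^0·(≡5), b=23^1·(≡18) mod 23; (5|23)=-1, (18|23)=+1; (−1)^{0·1·11}·(-1)^1·(+1)^0 = -1.
(91, 106743 / ℚ) ramifies at {2, 7, 17, 23}: a division algebra.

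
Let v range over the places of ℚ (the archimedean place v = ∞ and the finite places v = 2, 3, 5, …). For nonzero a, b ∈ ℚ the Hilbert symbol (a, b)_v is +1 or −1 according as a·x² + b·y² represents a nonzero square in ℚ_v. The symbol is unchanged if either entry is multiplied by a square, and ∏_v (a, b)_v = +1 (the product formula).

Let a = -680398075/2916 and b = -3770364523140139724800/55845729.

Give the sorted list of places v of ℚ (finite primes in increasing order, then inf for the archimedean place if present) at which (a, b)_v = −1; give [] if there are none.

Mod squares: a ≡ -555427, b ≡ -43. Check v ∈ {∞, 2, 3, 5, 7, 11, 13, 19, 23, 31, 41, 43, 47, 53}.
v=13: a=13^0·(≡5), b=13^2·(≡3) mod 13; (5|13)=-1, (3|13)=+1; (−1)^{0·2·6}·(-1)^2·(+1)^0 = +1.
v=∞: -555427 < 0 and -43 < 0  ⇒  (a,b)_∞ = -1.
v=7: a=7^2·(≡2), b=7^2·(≡3) mod 7; (2|7)=+1, (3|7)=-1; (−1)^{2·2·3}·(+1)^2·(-1)^2 = +1.
v=5: a=5^2·(≡2), b=5^2·(≡2) mod 5; (2|5)=-1, (2|5)=-1; (−1)^{2·2·2}·(-1)^2·(-1)^2 = +1.
v=19: a=19^1·(≡8), b=19^0·(≡8) mod 19; (8|19)=-1, (8|19)=-1; (−1)^{1·0·9}·(-1)^0·(-1)^1 = -1.
v=23: a=23^1·(≡8), b=23^2·(≡4) mod 23; (8|23)=+1, (4|23)=+1; (−1)^{1·2·11}·(+1)^2·(+1)^1 = +1.
v=47: a=47^0·(≡5), b=47^-2·(≡8) mod 47; (5|47)=-1, (8|47)=+1; (−1)^{0·-2·23}·(-1)^-2·(+1)^0 = +1.
v=3: a=3^-6·(≡2), b=3^-2·(≡2) mod 3; (2|3)=-1, (2|3)=-1; (−1)^{-6·-2·1}·(-1)^-2·(-1)^-6 = +1.
v=2: v_2(a)=-2, v_2(b)=12; units ≡ 5, 5 (mod 8); ε·ε+αω+βω = 0·0+-2·1+12·1 ≡ 0  ⇒  (a,b)_2 = +1.
v=53: a=53^0·(≡25), b=53^-2·(≡25) mod 53; (25|53)=+1, (25|53)=+1; (−1)^{0·-2·26}·(+1)^-2·(+1)^0 = +1.
v=31: a=31^1·(≡8), b=31^2·(≡25) mod 31; (8|31)=+1, (25|31)=+1; (−1)^{1·2·15}·(+1)^2·(+1)^1 = +1.
v=11: a=11^0·(≡6), b=11^2·(≡1) mod 11; (6|11)=-1, (1|11)=+1; (−1)^{0·2·5}·(-1)^2·(+1)^0 = +1.
v=41: a=41^1·(≡17), b=41^2·(≡9) mod 41; (17|41)=-1, (9|41)=+1; (−1)^{1·2·20}·(-1)^2·(+1)^1 = +1.
v=43: a=43^0·(≡11), b=43^1·(≡5) mod 43; (11|43)=+1, (5|43)=-1; (−1)^{0·1·21}·(+1)^1·(-1)^0 = +1.
|Ram(-555427, -43)| = 2, even; anisotropic at {19, ∞}.

[19, inf]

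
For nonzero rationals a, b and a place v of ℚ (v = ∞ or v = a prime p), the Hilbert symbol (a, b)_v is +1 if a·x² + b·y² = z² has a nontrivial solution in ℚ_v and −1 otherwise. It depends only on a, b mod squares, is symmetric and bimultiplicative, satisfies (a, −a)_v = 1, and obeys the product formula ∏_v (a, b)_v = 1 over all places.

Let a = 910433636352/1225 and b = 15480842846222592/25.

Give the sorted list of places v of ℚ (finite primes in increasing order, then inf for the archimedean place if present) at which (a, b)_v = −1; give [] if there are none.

[19, 43]

(a, b) ≡ (37, 817) mod (ℚ^×)²; places V = {2, 3, 5, 7, 19, 37, 43, ∞}.
(a,b)_2: α=12, β=8; u≡5, v≡1 (mod 8); ε(u)ε(v)=0·0, αω(v)=12·0, βω(u)=8·1; sum ≡ 0  ⇒  +1.
(a,b)_7: α=-2, u≡4; β=0, v≡5 (mod 7); (4|7)=+1, (5|7)=-1; sign (−1)^0·+1^0·-1^-2 = +1.
(a,b)_5: α=-2, u≡3; β=-2, v≡2 (mod 5); (3|5)=-1, (2|5)=-1; sign (−1)^0·-1^-2·-1^-2 = +1.
(a,b)_∞: sgn(37)=+, sgn(817)=+, so +1.
(a,b)_19: α=2, u≡10; β=3, v≡16 (mod 19); (10|19)=-1, (16|19)=+1; sign (−1)^0·-1^3·+1^2 = -1.
(a,b)_3: α=2, u≡1; β=4, v≡1 (mod 3); (1|3)=+1, (1|3)=+1; sign (−1)^0·+1^4·+1^2 = +1.
(a,b)_43: α=2, u≡29; β=3, v≡33 (mod 43); (29|43)=-1, (33|43)=-1; sign (−1)^0·-1^3·-1^2 = -1.
(a,b)_37: α=1, u≡27; β=2, v≡1 (mod 37); (27|37)=+1, (1|37)=+1; sign (−1)^0·+1^2·+1^1 = +1.
|Ram(37, 817)| = 2, even; anisotropic at {19, 43}.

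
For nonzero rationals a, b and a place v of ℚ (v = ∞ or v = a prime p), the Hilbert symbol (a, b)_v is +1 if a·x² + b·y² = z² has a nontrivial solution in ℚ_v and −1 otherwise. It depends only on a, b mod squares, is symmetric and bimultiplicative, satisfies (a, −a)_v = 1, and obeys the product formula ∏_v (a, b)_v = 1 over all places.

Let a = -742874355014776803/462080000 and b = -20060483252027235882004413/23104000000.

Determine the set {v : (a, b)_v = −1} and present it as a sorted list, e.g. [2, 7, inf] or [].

(a, b) ≡ (-17379654, -93) mod (ℚ^×)²; places V = {2, 3, 5, 7, 13, 17, 19, 31, 41, 43, 53, ∞}.
(a,b)_53: α=1, u≡47; β=2, v≡36 (mod 53); (47|53)=+1, (36|53)=+1; sign (−1)^0·+1^2·+1^1 = +1.
(a,b)_19: α=-2, u≡9; β=-2, v≡10 (mod 19); (9|19)=+1, (10|19)=-1; sign (−1)^0·+1^-2·-1^-2 = +1.
(a,b)_2: α=-11, β=-12; u≡5, v≡3 (mod 8); ε(u)ε(v)=0·1, αω(v)=-11·1, βω(u)=-12·1; sum ≡ 1  ⇒  -1.
(a,b)_13: α=2, u≡2; β=2, v≡2 (mod 13); (2|13)=-1, (2|13)=-1; sign (−1)^0·-1^2·-1^2 = +1.
(a,b)_7: α=4, u≡4; β=4, v≡3 (mod 7); (4|7)=+1, (3|7)=-1; sign (−1)^0·+1^4·-1^4 = +1.
(a,b)_5: α=-4, u≡4; β=-6, v≡2 (mod 5); (4|5)=+1, (2|5)=-1; sign (−1)^0·+1^-6·-1^-4 = +1.
(a,b)_41: α=1, u≡33; β=2, v≡12 (mod 41); (33|41)=+1, (12|41)=-1; sign (−1)^0·+1^2·-1^1 = -1.
(a,b)_43: α=1, u≡37; β=2, v≡40 (mod 43); (37|43)=-1, (40|43)=+1; sign (−1)^0·-1^2·+1^1 = +1.
(a,b)_3: α=7, u≡1; β=7, v≡2 (mod 3); (1|3)=+1, (2|3)=-1; sign (−1)^1·+1^7·-1^7 = +1.
(a,b)_31: α=1, u≡4; β=1, v≡4 (mod 31); (4|31)=+1, (4|31)=+1; sign (−1)^1·+1^1·+1^1 = -1.
(a,b)_∞: sgn(-17379654)=−, sgn(-93)=−, so -1.
(a,b)_17: α=2, u≡12; β=4, v≡1 (mod 17); (12|17)=-1, (1|17)=+1; sign (−1)^0·-1^4·+1^2 = +1.
Ram(-17379654, -93) = {2, 31, 41, ∞}; no ℚ_2-point on the conic.

[2, 31, 41, inf]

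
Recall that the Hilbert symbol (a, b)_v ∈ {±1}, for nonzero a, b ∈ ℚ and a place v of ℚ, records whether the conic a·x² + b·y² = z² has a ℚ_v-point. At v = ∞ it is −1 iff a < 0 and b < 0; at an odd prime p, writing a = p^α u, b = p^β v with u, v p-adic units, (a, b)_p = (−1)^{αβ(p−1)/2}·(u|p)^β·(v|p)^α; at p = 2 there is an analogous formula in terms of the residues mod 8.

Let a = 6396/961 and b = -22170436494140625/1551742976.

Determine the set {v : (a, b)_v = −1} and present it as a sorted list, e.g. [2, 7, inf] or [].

[3, 7, 13, 37]

(a, b) ≡ (1599, -35742) mod (ℚ^×)²; places V = {2, 3, 5, 7, 13, 23, 31, 37, 41, 47, ∞}.
(a,b)_2: α=2, β=-11; u≡7, v≡1 (mod 8); ε(u)ε(v)=1·0, αω(v)=2·0, βω(u)=-11·0; sum ≡ 0  ⇒  +1.
(a,b)_7: α=0, u≡6; β=-3, v≡1 (mod 7); (6|7)=-1, (1|7)=+1; sign (−1)^0·-1^-3·+1^0 = -1.
(a,b)_5: α=0, u≡1; β=10, v≡3 (mod 5); (1|5)=+1, (3|5)=-1; sign (−1)^0·+1^10·-1^0 = +1.
(a,b)_41: α=1, u≡36; β=2, v≡9 (mod 41); (36|41)=+1, (9|41)=+1; sign (−1)^0·+1^2·+1^1 = +1.
(a,b)_13: α=1, u≡2; β=0, v≡6 (mod 13); (2|13)=-1, (6|13)=-1; sign (−1)^0·-1^0·-1^1 = -1.
(a,b)_23: α=0, u≡18; β=3, v≡10 (mod 23); (18|23)=+1, (10|23)=-1; sign (−1)^0·+1^3·-1^0 = +1.
(a,b)_37: α=0, u≡5; β=1, v≡10 (mod 37); (5|37)=-1, (10|37)=+1; sign (−1)^0·-1^1·+1^0 = -1.
(a,b)_∞: sgn(1599)=+, sgn(-35742)=−, so +1.
(a,b)_3: α=1, u≡2; β=1, v≡2 (mod 3); (2|3)=-1, (2|3)=-1; sign (−1)^1·-1^1·-1^1 = -1.
(a,b)_31: α=-2, u≡10; β=0, v≡5 (mod 31); (10|31)=+1, (5|31)=+1; sign (−1)^0·+1^0·+1^-2 = +1.
(a,b)_47: α=0, u≡36; β=-2, v≡36 (mod 47); (36|47)=+1, (36|47)=+1; sign (−1)^0·+1^-2·+1^0 = +1.
Ram(1599, -35742) = {3, 7, 13, 37}; no ℚ_3-point on the conic.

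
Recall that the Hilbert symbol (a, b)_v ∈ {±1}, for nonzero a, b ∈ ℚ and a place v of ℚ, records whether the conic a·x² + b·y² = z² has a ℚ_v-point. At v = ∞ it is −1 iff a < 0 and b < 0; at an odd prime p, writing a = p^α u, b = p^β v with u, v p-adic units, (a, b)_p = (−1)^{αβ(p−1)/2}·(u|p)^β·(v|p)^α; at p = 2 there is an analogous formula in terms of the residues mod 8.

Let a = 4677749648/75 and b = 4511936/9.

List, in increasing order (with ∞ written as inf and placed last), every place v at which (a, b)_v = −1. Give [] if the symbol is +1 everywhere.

[2, 3, 11, 17]

(a, b) ≡ (51, 70499) mod (ℚ^×)²; places V = {2, 3, 5, 11, 13, 17, 29, ∞}.
(a,b)_17: α=1, u≡12; β=1, v≡8 (mod 17); (12|17)=-1, (8|17)=+1; sign (−1)^0·-1^1·+1^1 = -1.
(a,b)_11: α=2, u≡8; β=1, v≡7 (mod 11); (8|11)=-1, (7|11)=-1; sign (−1)^0·-1^1·-1^2 = -1.
(a,b)_2: α=4, β=6; u≡3, v≡3 (mod 8); ε(u)ε(v)=1·1, αω(v)=4·1, βω(u)=6·1; sum ≡ 1  ⇒  -1.
(a,b)_3: α=-1, u≡2; β=-2, v≡2 (mod 3); (2|3)=-1, (2|3)=-1; sign (−1)^0·-1^-2·-1^-1 = -1.
(a,b)_∞: sgn(51)=+, sgn(70499)=+, so +1.
(a,b)_13: α=2, u≡12; β=1, v≡7 (mod 13); (12|13)=+1, (7|13)=-1; sign (−1)^0·+1^1·-1^2 = +1.
(a,b)_5: α=-2, u≡1; β=0, v≡4 (mod 5); (1|5)=+1, (4|5)=+1; sign (−1)^0·+1^0·+1^-2 = +1.
(a,b)_29: α=2, u≡6; β=1, v≡16 (mod 29); (6|29)=+1, (16|29)=+1; sign (−1)^0·+1^1·+1^2 = +1.
(51, 70499 / ℚ) ramifies at {2, 3, 11, 17}: a division algebra.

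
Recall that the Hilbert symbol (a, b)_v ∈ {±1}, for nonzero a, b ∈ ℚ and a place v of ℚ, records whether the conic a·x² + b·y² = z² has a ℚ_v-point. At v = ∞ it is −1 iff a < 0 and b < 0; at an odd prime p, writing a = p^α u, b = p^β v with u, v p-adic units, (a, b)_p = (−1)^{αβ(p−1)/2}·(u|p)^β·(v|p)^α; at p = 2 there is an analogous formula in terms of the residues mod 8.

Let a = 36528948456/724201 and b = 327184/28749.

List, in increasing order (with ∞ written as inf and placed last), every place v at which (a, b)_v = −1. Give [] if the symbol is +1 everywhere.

[2, 31]

Mod squares: a ≡ 186, b ≡ 21. Check v ∈ {∞, 2, 3, 7, 11, 13, 23, 31, 37}.
v=3: a=3^1·(≡2), b=3^-1·(≡1) mod 3; (2|3)=-1, (1|3)=+1; (−1)^{1·-1·1}·(-1)^-1·(+1)^1 = +1.
v=37: a=37^-2·(≡4), b=37^-2·(≡12) mod 37; (4|37)=+1, (12|37)=+1; (−1)^{-2·-2·18}·(+1)^-2·(+1)^-2 = +1.
v=23: a=23^-2·(≡12), b=23^0·(≡14) mod 23; (12|23)=+1, (14|23)=-1; (−1)^{-2·0·11}·(+1)^0·(-1)^-2 = +1.
v=∞: 186 > 0 and 21 > 0  ⇒  (a,b)_∞ = +1.
v=2: v_2(a)=3, v_2(b)=4; units ≡ 5, 5 (mod 8); ε·ε+αω+βω = 0·0+3·1+4·1 ≡ 1  ⇒  (a,b)_2 = -1.
v=31: a=31^1·(≡21), b=31^0·(≡6) mod 31; (21|31)=-1, (6|31)=-1; (−1)^{1·0·15}·(-1)^0·(-1)^1 = -1.
v=11: a=11^2·(≡8), b=11^2·(≡7) mod 11; (8|11)=-1, (7|11)=-1; (−1)^{2·2·5}·(-1)^2·(-1)^2 = +1.
v=13: a=13^2·(≡3), b=13^2·(≡2) mod 13; (3|13)=+1, (2|13)=-1; (−1)^{2·2·6}·(+1)^2·(-1)^2 = +1.
v=7: a=7^4·(≡2), b=7^-1·(≡5) mod 7; (2|7)=+1, (5|7)=-1; (−1)^{4·-1·3}·(+1)^-1·(-1)^4 = +1.
(186, 21 / ℚ) ramifies at {2, 31}: a division algebra.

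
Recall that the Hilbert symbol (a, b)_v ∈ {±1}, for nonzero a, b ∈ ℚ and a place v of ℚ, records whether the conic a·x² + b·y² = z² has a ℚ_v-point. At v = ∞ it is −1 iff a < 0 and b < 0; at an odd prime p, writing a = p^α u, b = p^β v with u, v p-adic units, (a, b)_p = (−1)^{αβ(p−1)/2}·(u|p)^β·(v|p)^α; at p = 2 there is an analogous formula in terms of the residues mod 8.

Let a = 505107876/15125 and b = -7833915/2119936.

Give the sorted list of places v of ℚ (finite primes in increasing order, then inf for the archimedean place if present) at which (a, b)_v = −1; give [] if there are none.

[3, 5, 13, 23]

(a, b) ≡ (76245, -115) mod (ℚ^×)²; places V = {2, 3, 5, 7, 11, 13, 17, 23, 29, ∞}.
(a,b)_5: α=-3, u≡1; β=1, v≡2 (mod 5); (1|5)=+1, (2|5)=-1; sign (−1)^0·+1^1·-1^-3 = -1.
(a,b)_13: α=3, u≡7; β=-2, v≡11 (mod 13); (7|13)=-1, (11|13)=-1; sign (−1)^0·-1^-2·-1^3 = -1.
(a,b)_11: α=-2, u≡5; β=0, v≡2 (mod 11); (5|11)=+1, (2|11)=-1; sign (−1)^0·+1^0·-1^-2 = +1.
(a,b)_7: α=2, u≡1; β=-2, v≡4 (mod 7); (1|7)=+1, (4|7)=+1; sign (−1)^0·+1^-2·+1^2 = +1.
(a,b)_3: α=1, u≡2; β=4, v≡2 (mod 3); (2|3)=-1, (2|3)=-1; sign (−1)^0·-1^4·-1^1 = -1.
(a,b)_∞: sgn(76245)=+, sgn(-115)=−, so +1.
(a,b)_29: α=0, u≡9; β=2, v≡24 (mod 29); (9|29)=+1, (24|29)=+1; sign (−1)^0·+1^2·+1^0 = +1.
(a,b)_17: α=1, u≡3; β=0, v≡4 (mod 17); (3|17)=-1, (4|17)=+1; sign (−1)^0·-1^0·+1^1 = +1.
(a,b)_2: α=2, β=-8; u≡5, v≡5 (mod 8); ε(u)ε(v)=0·0, αω(v)=2·1, βω(u)=-8·1; sum ≡ 0  ⇒  +1.
(a,b)_23: α=1, u≡12; β=1, v≡16 (mod 23); (12|23)=+1, (16|23)=+1; sign (−1)^1·+1^1·+1^1 = -1.
Ram(76245, -115) = {3, 5, 13, 23}; no ℚ_3-point on the conic.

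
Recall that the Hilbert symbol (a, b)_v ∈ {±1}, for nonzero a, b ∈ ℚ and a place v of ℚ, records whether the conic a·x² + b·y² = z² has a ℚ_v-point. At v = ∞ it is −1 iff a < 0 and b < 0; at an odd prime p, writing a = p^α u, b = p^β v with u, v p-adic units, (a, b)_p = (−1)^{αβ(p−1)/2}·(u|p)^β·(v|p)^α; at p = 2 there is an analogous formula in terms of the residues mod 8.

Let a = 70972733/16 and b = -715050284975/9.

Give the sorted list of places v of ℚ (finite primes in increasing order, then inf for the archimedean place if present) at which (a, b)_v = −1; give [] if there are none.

(a, b) ≡ (437, -176111) mod (ℚ^×)²; places V = {2, 3, 5, 13, 19, 23, 31, ∞}.
(a,b)_5: α=0, u≡3; β=2, v≡4 (mod 5); (3|5)=-1, (4|5)=+1; sign (−1)^0·-1^2·+1^0 = +1.
(a,b)_13: α=2, u≡6; β=3, v≡10 (mod 13); (6|13)=-1, (10|13)=+1; sign (−1)^0·-1^3·+1^2 = -1.
(a,b)_∞: sgn(437)=+, sgn(-176111)=−, so +1.
(a,b)_2: α=-4, β=0; u≡5, v≡1 (mod 8); ε(u)ε(v)=0·0, αω(v)=-4·0, βω(u)=0·1; sum ≡ 0  ⇒  +1.
(a,b)_23: α=1, u≡10; β=1, v≡18 (mod 23); (10|23)=-1, (18|23)=+1; sign (−1)^1·-1^1·+1^1 = +1.
(a,b)_31: α=2, u≡22; β=3, v≡23 (mod 31); (22|31)=-1, (23|31)=-1; sign (−1)^0·-1^3·-1^2 = -1.
(a,b)_3: α=0, u≡2; β=-2, v≡1 (mod 3); (2|3)=-1, (1|3)=+1; sign (−1)^0·-1^-2·+1^0 = +1.
(a,b)_19: α=1, u≡4; β=1, v≡13 (mod 19); (4|19)=+1, (13|19)=-1; sign (−1)^1·+1^1·-1^1 = +1.
|Ram(437, -176111)| = 2, even; anisotropic at {13, 31}.

[13, 31]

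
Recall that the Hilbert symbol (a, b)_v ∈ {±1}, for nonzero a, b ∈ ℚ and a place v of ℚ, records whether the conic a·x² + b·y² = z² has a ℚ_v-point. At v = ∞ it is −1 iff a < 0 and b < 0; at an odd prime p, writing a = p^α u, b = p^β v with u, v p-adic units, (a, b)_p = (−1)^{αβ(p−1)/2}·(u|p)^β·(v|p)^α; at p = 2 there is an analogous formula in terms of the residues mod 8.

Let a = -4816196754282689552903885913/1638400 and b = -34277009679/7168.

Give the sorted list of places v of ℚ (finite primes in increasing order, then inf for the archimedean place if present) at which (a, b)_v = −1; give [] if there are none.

Mod squares: a ≡ -83657, b ≡ -2163777. Check v ∈ {∞, 2, 3, 5, 7, 11, 17, 19, 29, 37}.
v=5: a=5^-2·(≡2), b=5^0·(≡2) mod 5; (2|5)=-1, (2|5)=-1; (−1)^{-2·0·2}·(-1)^0·(-1)^-2 = +1.
v=2: v_2(a)=-16, v_2(b)=-10; units ≡ 7, 7 (mod 8); ε·ε+αω+βω = 1·1+-16·0+-10·0 ≡ 1  ⇒  (a,b)_2 = -1.
v=29: a=29^2·(≡15), b=29^1·(≡5) mod 29; (15|29)=-1, (5|29)=+1; (−1)^{2·1·14}·(-1)^1·(+1)^2 = -1.
v=∞: -83657 < 0 and -2163777 < 0  ⇒  (a,b)_∞ = -1.
v=19: a=19^3·(≡9), b=19^1·(≡14) mod 19; (9|19)=+1, (14|19)=-1; (−1)^{3·1·9}·(+1)^1·(-1)^3 = +1.
v=7: a=7^3·(≡3), b=7^-1·(≡2) mod 7; (3|7)=-1, (2|7)=+1; (−1)^{3·-1·3}·(-1)^-1·(+1)^3 = +1.
v=3: a=3^10·(≡1), b=3^5·(≡1) mod 3; (1|3)=+1, (1|3)=+1; (−1)^{10·5·1}·(+1)^5·(+1)^10 = +1.
v=17: a=17^3·(≡1), b=17^1·(≡8) mod 17; (1|17)=+1, (8|17)=+1; (−1)^{3·1·8}·(+1)^1·(+1)^3 = +1.
v=11: a=11^2·(≡4), b=11^1·(≡2) mod 11; (4|11)=+1, (2|11)=-1; (−1)^{2·1·5}·(+1)^1·(-1)^2 = +1.
v=37: a=37^5·(≡1), b=37^2·(≡35) mod 37; (1|37)=+1, (35|37)=-1; (−1)^{5·2·18}·(+1)^2·(-1)^5 = -1.
(-83657, -2163777 / ℚ) ramifies at {2, 29, 37, ∞}: a division algebra.

[2, 29, 37, inf]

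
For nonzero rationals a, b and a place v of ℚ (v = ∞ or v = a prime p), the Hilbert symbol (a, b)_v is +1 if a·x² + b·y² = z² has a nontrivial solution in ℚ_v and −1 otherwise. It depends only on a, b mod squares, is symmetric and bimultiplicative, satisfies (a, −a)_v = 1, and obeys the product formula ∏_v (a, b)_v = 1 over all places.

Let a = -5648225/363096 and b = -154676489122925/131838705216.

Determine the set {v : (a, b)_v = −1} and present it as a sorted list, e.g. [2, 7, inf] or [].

[2, 19, 47, inf]

Mod squares: a ≡ -1355574, b ≡ -893. Check v ∈ {∞, 2, 3, 5, 7, 11, 19, 23, 41, 47}.
v=23: a=23^1·(≡10), b=23^2·(≡3) mod 23; (10|23)=-1, (3|23)=+1; (−1)^{1·2·11}·(-1)^2·(+1)^1 = +1.
v=3: a=3^-3·(≡2), b=3^-6·(≡1) mod 3; (2|3)=-1, (1|3)=+1; (−1)^{-3·-6·1}·(-1)^-6·(+1)^-3 = +1.
v=∞: -1355574 < 0 and -893 < 0  ⇒  (a,b)_∞ = -1.
v=47: a=47^1·(≡36), b=47^3·(≡8) mod 47; (36|47)=+1, (8|47)=+1; (−1)^{1·3·23}·(+1)^3·(+1)^1 = -1.
v=2: v_2(a)=-3, v_2(b)=-6; units ≡ 5, 3 (mod 8); ε·ε+αω+βω = 0·1+-3·1+-6·1 ≡ 1  ⇒  (a,b)_2 = -1.
v=41: a=41^-2·(≡9), b=41^-4·(≡2) mod 41; (9|41)=+1, (2|41)=+1; (−1)^{-2·-4·20}·(+1)^-4·(+1)^-2 = +1.
v=11: a=11^1·(≡2), b=11^2·(≡3) mod 11; (2|11)=-1, (3|11)=+1; (−1)^{1·2·5}·(-1)^2·(+1)^1 = +1.
v=19: a=19^1·(≡3), b=19^1·(≡13) mod 19; (3|19)=-1, (13|19)=-1; (−1)^{1·1·9}·(-1)^1·(-1)^1 = -1.
v=5: a=5^2·(≡1), b=5^2·(≡3) mod 5; (1|5)=+1, (3|5)=-1; (−1)^{2·2·2}·(+1)^2·(-1)^2 = +1.
v=7: a=7^0·(≡2), b=7^2·(≡6) mod 7; (2|7)=+1, (6|7)=-1; (−1)^{0·2·3}·(+1)^2·(-1)^0 = +1.
Ram(-1355574, -893) = {2, 19, 47, ∞}; no ℚ_2-point on the conic.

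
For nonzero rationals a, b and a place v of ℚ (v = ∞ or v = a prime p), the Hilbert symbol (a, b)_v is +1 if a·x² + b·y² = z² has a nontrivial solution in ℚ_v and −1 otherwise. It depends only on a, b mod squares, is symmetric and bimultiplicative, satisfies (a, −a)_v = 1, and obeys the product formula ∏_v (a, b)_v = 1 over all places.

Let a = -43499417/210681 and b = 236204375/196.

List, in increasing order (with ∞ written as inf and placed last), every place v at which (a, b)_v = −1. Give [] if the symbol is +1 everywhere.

[2, 11, 23, 31, 43, 47]

Mod squares: a ≡ -713, b ≡ 377927. Check v ∈ {∞, 2, 3, 5, 7, 11, 13, 17, 19, 23, 31, 43, 47}.
v=7: a=7^0·(≡2), b=7^-2·(≡2) mod 7; (2|7)=+1, (2|7)=+1; (−1)^{0·-2·3}·(+1)^-2·(+1)^0 = +1.
v=43: a=43^0·(≡37), b=43^1·(≡36) mod 43; (37|43)=-1, (36|43)=+1; (−1)^{0·1·21}·(-1)^1·(+1)^0 = -1.
v=2: v_2(a)=0, v_2(b)=-2; units ≡ 7, 7 (mod 8); ε·ε+αω+βω = 1·1+0·0+-2·0 ≡ 1  ⇒  (a,b)_2 = -1.
v=19: a=19^2·(≡17), b=19^0·(≡7) mod 19; (17|19)=+1, (7|19)=+1; (−1)^{2·0·9}·(+1)^0·(+1)^2 = +1.
v=23: a=23^1·(≡11), b=23^0·(≡20) mod 23; (11|23)=-1, (20|23)=-1; (−1)^{1·0·11}·(-1)^0·(-1)^1 = -1.
v=47: a=47^0·(≡20), b=47^1·(≡7) mod 47; (20|47)=-1, (7|47)=+1; (−1)^{0·1·23}·(-1)^1·(+1)^0 = -1.
v=17: a=17^-2·(≡2), b=17^1·(≡6) mod 17; (2|17)=+1, (6|17)=-1; (−1)^{-2·1·8}·(+1)^1·(-1)^-2 = +1.
v=5: a=5^0·(≡3), b=5^4·(≡2) mod 5; (3|5)=-1, (2|5)=-1; (−1)^{0·4·2}·(-1)^4·(-1)^0 = +1.
v=11: a=11^0·(≡8), b=11^1·(≡4) mod 11; (8|11)=-1, (4|11)=+1; (−1)^{0·1·5}·(-1)^1·(+1)^0 = -1.
v=3: a=3^-6·(≡1), b=3^0·(≡2) mod 3; (1|3)=+1, (2|3)=-1; (−1)^{-6·0·1}·(+1)^0·(-1)^-6 = +1.
v=∞: -713 < 0 and 377927 > 0  ⇒  (a,b)_∞ = +1.
v=13: a=13^2·(≡11), b=13^0·(≡4) mod 13; (11|13)=-1, (4|13)=+1; (−1)^{2·0·6}·(-1)^0·(+1)^2 = +1.
v=31: a=31^1·(≡14), b=31^0·(≡3) mod 31; (14|31)=+1, (3|31)=-1; (−1)^{1·0·15}·(+1)^0·(-1)^1 = -1.
Ram(-713, 377927) = {2, 11, 23, 31, 43, 47}; no ℚ_2-point on the conic.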